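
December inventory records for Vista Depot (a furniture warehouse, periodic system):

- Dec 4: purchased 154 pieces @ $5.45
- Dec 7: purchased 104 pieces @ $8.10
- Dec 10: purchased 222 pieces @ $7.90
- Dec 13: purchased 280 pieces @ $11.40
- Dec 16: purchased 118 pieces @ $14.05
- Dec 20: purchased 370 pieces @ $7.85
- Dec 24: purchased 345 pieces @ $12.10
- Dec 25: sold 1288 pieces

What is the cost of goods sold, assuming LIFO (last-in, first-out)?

COGS = $13,311.40

Dec 25, 1288 sold [LIFO — newest first]: 345 @ $12.10 + 370 @ $7.85 + 118 @ $14.05 + 280 @ $11.40 + 175 @ $7.90 = $13,311.40
Ending inventory: 154 @ $5.45 + 104 @ $8.10 + 47 @ $7.90 = $2,053.00
Check: goods available $15,364.40 = COGS $13,311.40 + ending $2,053.00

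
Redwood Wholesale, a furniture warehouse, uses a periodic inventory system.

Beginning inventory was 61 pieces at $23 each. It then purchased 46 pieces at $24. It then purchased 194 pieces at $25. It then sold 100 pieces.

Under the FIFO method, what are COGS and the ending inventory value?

Sale 1 (100) [FIFO — oldest first]: 61 @ $23 + 39 @ $24 = $2,339
Ending inventory: 7 @ $24 + 194 @ $25 = $5,018
Check: goods available $7,357 = COGS $2,339 + ending $5,018

COGS = $2,339; ending inventory = $5,018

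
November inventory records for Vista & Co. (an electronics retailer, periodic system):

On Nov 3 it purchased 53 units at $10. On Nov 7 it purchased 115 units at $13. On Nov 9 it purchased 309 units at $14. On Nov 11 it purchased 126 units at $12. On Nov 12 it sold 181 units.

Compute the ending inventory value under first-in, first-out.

Ending inventory = $5,656

Nov 12, 181 sold [FIFO — oldest first]: 53 @ $10 + 115 @ $13 + 13 @ $14 = $2,207
Ending inventory: 296 @ $14 + 126 @ $12 = $5,656
Check: goods available $7,863 = COGS $2,207 + ending $5,656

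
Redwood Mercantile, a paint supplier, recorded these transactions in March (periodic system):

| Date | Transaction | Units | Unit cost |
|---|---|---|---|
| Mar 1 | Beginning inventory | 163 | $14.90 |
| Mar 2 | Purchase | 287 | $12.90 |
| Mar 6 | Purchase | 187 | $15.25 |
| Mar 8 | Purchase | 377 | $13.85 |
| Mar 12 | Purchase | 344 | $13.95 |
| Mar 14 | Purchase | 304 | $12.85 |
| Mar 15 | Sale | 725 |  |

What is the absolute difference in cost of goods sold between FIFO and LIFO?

FIFO COGS: 163 @ $14.90 + 287 @ $12.90 + 187 @ $15.25 + 88 @ $13.85 = $10,201.55
LIFO COGS: 304 @ $12.85 + 344 @ $13.95 + 77 @ $13.85 = $9,771.65
Difference = |$10,201.55 − $9,771.65| = $429.90

$429.90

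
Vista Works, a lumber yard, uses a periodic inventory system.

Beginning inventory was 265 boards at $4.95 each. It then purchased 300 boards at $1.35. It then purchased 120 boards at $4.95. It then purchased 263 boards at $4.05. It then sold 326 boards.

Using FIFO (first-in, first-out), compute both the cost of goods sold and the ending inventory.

COGS = $1,394.10; ending inventory = $1,981.80

Sale 1 (326) [FIFO — oldest first]: 265 @ $4.95 + 61 @ $1.35 = $1,394.10
Ending inventory: 239 @ $1.35 + 120 @ $4.95 + 263 @ $4.05 = $1,981.80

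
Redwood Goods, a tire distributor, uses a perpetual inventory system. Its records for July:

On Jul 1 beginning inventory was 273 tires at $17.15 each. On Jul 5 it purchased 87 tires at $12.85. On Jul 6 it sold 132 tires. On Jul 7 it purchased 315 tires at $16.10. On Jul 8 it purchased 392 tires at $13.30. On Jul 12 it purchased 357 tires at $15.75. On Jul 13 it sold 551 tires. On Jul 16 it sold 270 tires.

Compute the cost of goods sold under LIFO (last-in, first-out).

COGS = $13,885.25

Jul 6, 132 sold [LIFO — newest first]: 87 @ $12.85 + 45 @ $17.15 = $1,889.70
Jul 13, 551 sold [LIFO — newest first]: 357 @ $15.75 + 194 @ $13.30 = $8,202.95
Jul 16, 270 sold [LIFO — newest first]: 198 @ $13.30 + 72 @ $16.10 = $3,792.60
Total COGS = $1,889.70 + $8,202.95 + $3,792.60 = $13,885.25
Ending inventory: 228 @ $17.15 + 243 @ $16.10 = $7,822.50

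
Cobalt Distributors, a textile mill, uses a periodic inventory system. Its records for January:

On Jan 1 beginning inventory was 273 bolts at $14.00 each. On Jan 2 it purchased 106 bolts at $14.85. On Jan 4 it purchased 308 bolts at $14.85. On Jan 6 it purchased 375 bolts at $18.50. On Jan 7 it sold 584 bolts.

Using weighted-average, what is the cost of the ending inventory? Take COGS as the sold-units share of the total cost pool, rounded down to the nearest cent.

Jan 7, sell 584: 584/1062 × $16,907.40 → $9,297.47
Ending inventory (cost pool remaining) = $7,609.93

Ending inventory = $7,609.93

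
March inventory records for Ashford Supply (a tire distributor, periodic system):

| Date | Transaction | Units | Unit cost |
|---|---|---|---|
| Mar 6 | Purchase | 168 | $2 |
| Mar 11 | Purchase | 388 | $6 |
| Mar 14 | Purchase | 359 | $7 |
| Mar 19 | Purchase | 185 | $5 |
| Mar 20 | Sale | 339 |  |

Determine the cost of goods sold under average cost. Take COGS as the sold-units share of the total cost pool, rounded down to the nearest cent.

COGS = $1,880.52

Mar 20, sell 339: 339/1100 × $6,102.00 → $1,880.52
Ending inventory (cost pool remaining) = $4,221.48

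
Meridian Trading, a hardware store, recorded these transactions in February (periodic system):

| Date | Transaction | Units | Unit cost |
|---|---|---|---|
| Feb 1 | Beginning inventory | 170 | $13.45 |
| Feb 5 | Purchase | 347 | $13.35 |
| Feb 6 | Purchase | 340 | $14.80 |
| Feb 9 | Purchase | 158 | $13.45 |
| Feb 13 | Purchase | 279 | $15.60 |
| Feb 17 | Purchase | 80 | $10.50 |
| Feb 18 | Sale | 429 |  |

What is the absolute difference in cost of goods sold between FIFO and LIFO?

FIFO COGS: 170 @ $13.45 + 259 @ $13.35 = $5,744.15
LIFO COGS: 80 @ $10.50 + 279 @ $15.60 + 70 @ $13.45 = $6,133.90
Difference = |$5,744.15 − $6,133.90| = $389.75

$389.75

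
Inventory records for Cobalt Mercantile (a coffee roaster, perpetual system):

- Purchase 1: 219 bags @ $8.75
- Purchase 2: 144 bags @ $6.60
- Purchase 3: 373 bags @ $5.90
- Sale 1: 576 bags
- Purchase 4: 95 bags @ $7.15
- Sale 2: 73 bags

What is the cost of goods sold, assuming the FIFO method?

Sale 1 (576) [FIFO — oldest first]: 219 @ $8.75 + 144 @ $6.60 + 213 @ $5.90 = $4,123.35
Sale 2 (73) [FIFO — oldest first]: 73 @ $5.90 = $430.70
Total COGS = $4,123.35 + $430.70 = $4,554.05
Ending inventory: 87 @ $5.90 + 95 @ $7.15 = $1,192.55
Check: goods available $5,746.60 = COGS $4,554.05 + ending $1,192.55

COGS = $4,554.05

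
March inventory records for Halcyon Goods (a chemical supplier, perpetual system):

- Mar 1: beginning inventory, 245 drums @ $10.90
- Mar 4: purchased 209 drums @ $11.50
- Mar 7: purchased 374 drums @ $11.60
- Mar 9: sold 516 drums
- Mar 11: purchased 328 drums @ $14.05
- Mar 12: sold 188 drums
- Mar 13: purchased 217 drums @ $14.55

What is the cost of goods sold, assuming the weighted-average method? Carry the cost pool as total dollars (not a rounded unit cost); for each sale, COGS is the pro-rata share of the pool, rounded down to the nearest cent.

After Mar 1: 245 on hand, pool $2,670.50 (≈ $10.9000 each)
After Mar 4: 454 on hand, pool $5,074.00 (≈ $11.1762 each)
After Mar 7: 828 on hand, pool $9,412.40 (≈ $11.3676 each)
Mar 9, sell 516: 516/828 × $9,412.40 → $5,865.69
After Mar 11: 640 on hand, pool $8,155.11 (≈ $12.7424 each)
Mar 12, sell 188: 188/640 × $8,155.11 → $2,395.56
After Mar 13: 669 on hand, pool $8,916.90 (≈ $13.3287 each)
Total COGS = $5,865.69 + $2,395.56 = $8,261.25
Ending inventory (cost pool remaining) = $8,916.90

COGS = $8,261.25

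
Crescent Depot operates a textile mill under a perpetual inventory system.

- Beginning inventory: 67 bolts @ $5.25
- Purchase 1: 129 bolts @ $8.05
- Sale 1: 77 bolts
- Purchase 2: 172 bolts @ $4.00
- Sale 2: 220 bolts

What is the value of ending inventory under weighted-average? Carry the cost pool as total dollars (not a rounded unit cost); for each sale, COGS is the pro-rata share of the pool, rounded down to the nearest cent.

Ending inventory = $373.80

After Beginning: 67 on hand, pool $351.75 (≈ $5.2500 each)
After Purchase 1: 196 on hand, pool $1,390.20 (≈ $7.0929 each)
Sale 1, sell 77: 77/196 × $1,390.20 → $546.15
After Purchase 2: 291 on hand, pool $1,532.05 (≈ $5.2648 each)
Sale 2, sell 220: 220/291 × $1,532.05 → $1,158.25
Total COGS = $546.15 + $1,158.25 = $1,704.40
Ending inventory (cost pool remaining) = $373.80
Check: goods available $2,078.20 = COGS $1,704.40 + ending $373.80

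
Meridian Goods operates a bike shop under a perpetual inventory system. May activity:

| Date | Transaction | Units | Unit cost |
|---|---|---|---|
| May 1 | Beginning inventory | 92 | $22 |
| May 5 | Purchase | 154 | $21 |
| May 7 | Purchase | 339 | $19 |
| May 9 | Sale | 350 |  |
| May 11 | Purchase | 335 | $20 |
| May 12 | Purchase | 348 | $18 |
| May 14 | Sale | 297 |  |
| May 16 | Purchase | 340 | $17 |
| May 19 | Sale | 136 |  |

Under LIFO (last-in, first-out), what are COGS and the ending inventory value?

May 9, 350 sold [LIFO — newest first]: 339 @ $19 + 11 @ $21 = $6,672
May 14, 297 sold [LIFO — newest first]: 297 @ $18 = $5,346
May 19, 136 sold [LIFO — newest first]: 136 @ $17 = $2,312
Total COGS = $6,672 + $5,346 + $2,312 = $14,330
Ending inventory: 92 @ $22 + 143 @ $21 + 335 @ $20 + 51 @ $18 + 204 @ $17 = $16,113

COGS = $14,330; ending inventory = $16,113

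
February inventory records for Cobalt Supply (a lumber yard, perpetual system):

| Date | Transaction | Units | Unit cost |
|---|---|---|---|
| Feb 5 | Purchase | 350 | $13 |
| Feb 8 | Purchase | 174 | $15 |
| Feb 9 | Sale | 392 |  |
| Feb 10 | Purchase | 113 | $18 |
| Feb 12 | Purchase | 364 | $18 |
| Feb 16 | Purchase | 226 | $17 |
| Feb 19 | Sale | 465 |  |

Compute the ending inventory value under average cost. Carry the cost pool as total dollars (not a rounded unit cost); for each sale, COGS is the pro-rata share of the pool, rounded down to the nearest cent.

Ending inventory = $6,306.25

After Feb 5: 350 on hand, pool $4,550.00 (≈ $13.0000 each)
After Feb 8: 524 on hand, pool $7,160.00 (≈ $13.6641 each)
Feb 9, sell 392: 392/524 × $7,160.00 → $5,356.33
After Feb 10: 245 on hand, pool $3,837.67 (≈ $15.6640 each)
After Feb 12: 609 on hand, pool $10,389.67 (≈ $17.0602 each)
After Feb 16: 835 on hand, pool $14,231.67 (≈ $17.0439 each)
Feb 19, sell 465: 465/835 × $14,231.67 → $7,925.42
Total COGS = $5,356.33 + $7,925.42 = $13,281.75
Ending inventory (cost pool remaining) = $6,306.25
Check: goods available $19,588.00 = COGS $13,281.75 + ending $6,306.25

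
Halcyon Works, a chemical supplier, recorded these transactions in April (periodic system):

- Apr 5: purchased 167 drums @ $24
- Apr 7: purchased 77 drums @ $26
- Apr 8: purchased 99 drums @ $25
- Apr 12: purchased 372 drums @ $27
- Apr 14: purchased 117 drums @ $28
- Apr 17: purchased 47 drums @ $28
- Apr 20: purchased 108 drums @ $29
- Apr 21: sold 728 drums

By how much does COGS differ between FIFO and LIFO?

FIFO COGS: 167 @ $24 + 77 @ $26 + 99 @ $25 + 372 @ $27 + 13 @ $28 = $18,893
LIFO COGS: 108 @ $29 + 47 @ $28 + 117 @ $28 + 372 @ $27 + 84 @ $25 = $19,868
Difference = |$18,893 − $19,868| = $975

$975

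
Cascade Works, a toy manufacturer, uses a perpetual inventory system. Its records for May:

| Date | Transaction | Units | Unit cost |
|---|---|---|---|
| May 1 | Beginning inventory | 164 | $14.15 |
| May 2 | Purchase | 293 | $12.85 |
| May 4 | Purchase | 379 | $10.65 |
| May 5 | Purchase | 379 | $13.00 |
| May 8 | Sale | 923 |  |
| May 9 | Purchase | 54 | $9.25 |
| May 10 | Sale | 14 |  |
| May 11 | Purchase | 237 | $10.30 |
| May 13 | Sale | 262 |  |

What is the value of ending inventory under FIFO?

Ending inventory = $3,148.60

May 8, 923 sold [FIFO — oldest first]: 164 @ $14.15 + 293 @ $12.85 + 379 @ $10.65 + 87 @ $13.00 = $11,253.00
May 10, 14 sold [FIFO — oldest first]: 14 @ $13.00 = $182.00
May 13, 262 sold [FIFO — oldest first]: 262 @ $13.00 = $3,406.00
Total COGS = $11,253.00 + $182.00 + $3,406.00 = $14,841.00
Ending inventory: 16 @ $13.00 + 54 @ $9.25 + 237 @ $10.30 = $3,148.60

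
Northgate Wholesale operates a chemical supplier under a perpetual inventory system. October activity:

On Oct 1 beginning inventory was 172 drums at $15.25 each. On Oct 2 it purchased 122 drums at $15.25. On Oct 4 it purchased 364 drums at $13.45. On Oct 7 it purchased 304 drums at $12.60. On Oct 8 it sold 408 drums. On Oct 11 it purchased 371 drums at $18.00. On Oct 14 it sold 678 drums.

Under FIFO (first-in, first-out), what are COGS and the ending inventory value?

Oct 8, 408 sold [FIFO — oldest first]: 172 @ $15.25 + 122 @ $15.25 + 114 @ $13.45 = $6,016.80
Oct 14, 678 sold [FIFO — oldest first]: 250 @ $13.45 + 304 @ $12.60 + 124 @ $18.00 = $9,424.90
Total COGS = $6,016.80 + $9,424.90 = $15,441.70
Ending inventory: 247 @ $18.00 = $4,446.00

COGS = $15,441.70; ending inventory = $4,446.00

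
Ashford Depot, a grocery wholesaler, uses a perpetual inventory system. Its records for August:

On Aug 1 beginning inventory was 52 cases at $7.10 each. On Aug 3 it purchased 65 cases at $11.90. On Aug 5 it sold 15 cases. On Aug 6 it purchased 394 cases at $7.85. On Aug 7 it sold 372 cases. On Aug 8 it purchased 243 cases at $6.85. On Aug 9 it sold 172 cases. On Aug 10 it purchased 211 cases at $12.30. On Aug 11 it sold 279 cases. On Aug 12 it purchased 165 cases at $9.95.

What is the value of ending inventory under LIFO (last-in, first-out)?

Aug 5, 15 sold [LIFO — newest first]: 15 @ $11.90 = $178.50
Aug 7, 372 sold [LIFO — newest first]: 372 @ $7.85 = $2,920.20
Aug 9, 172 sold [LIFO — newest first]: 172 @ $6.85 = $1,178.20
Aug 11, 279 sold [LIFO — newest first]: 211 @ $12.30 + 68 @ $6.85 = $3,061.10
Total COGS = $178.50 + $2,920.20 + $1,178.20 + $3,061.10 = $7,338.00
Ending inventory: 52 @ $7.10 + 50 @ $11.90 + 22 @ $7.85 + 3 @ $6.85 + 165 @ $9.95 = $2,799.20

Ending inventory = $2,799.20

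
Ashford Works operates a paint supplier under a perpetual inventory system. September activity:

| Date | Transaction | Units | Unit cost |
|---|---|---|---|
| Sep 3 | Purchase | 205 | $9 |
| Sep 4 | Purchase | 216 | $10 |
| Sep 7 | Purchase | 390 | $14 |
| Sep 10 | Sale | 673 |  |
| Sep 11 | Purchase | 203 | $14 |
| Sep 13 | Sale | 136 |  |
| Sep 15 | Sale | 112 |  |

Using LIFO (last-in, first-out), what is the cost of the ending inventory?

Ending inventory = $837

Sep 10, 673 sold [LIFO — newest first]: 390 @ $14 + 216 @ $10 + 67 @ $9 = $8,223
Sep 13, 136 sold [LIFO — newest first]: 136 @ $14 = $1,904
Sep 15, 112 sold [LIFO — newest first]: 67 @ $14 + 45 @ $9 = $1,343
Total COGS = $8,223 + $1,904 + $1,343 = $11,470
Ending inventory: 93 @ $9 = $837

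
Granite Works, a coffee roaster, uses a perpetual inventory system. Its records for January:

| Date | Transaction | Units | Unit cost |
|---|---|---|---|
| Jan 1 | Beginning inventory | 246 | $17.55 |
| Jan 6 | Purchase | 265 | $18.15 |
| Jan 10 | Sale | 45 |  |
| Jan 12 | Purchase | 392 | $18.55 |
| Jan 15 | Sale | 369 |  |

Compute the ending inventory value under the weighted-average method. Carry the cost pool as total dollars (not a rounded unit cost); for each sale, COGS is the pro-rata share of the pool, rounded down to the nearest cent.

After Jan 1: 246 on hand, pool $4,317.30 (≈ $17.5500 each)
After Jan 6: 511 on hand, pool $9,127.05 (≈ $17.8612 each)
Jan 10, sell 45: 45/511 × $9,127.05 → $803.75
After Jan 12: 858 on hand, pool $15,594.90 (≈ $18.1759 each)
Jan 15, sell 369: 369/858 × $15,594.90 → $6,706.89
Total COGS = $803.75 + $6,706.89 = $7,510.64
Ending inventory (cost pool remaining) = $8,888.01

Ending inventory = $8,888.01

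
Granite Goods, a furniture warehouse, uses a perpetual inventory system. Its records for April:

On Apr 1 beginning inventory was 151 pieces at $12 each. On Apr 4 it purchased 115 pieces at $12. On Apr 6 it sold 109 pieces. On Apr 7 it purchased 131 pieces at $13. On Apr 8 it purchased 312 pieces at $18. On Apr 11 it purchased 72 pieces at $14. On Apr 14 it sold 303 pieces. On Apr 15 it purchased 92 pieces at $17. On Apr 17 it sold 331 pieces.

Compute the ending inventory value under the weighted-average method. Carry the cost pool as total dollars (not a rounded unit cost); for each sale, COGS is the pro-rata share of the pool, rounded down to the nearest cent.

After Apr 1: 151 on hand, pool $1,812.00 (≈ $12.0000 each)
After Apr 4: 266 on hand, pool $3,192.00 (≈ $12.0000 each)
Apr 6, sell 109: 109/266 × $3,192.00 → $1,308.00
After Apr 7: 288 on hand, pool $3,587.00 (≈ $12.4549 each)
After Apr 8: 600 on hand, pool $9,203.00 (≈ $15.3383 each)
After Apr 11: 672 on hand, pool $10,211.00 (≈ $15.1949 each)
Apr 14, sell 303: 303/672 × $10,211.00 → $4,604.06
After Apr 15: 461 on hand, pool $7,170.94 (≈ $15.5552 each)
Apr 17, sell 331: 331/461 × $7,170.94 → $5,148.76
Total COGS = $1,308.00 + $4,604.06 + $5,148.76 = $11,060.82
Ending inventory (cost pool remaining) = $2,022.18

Ending inventory = $2,022.18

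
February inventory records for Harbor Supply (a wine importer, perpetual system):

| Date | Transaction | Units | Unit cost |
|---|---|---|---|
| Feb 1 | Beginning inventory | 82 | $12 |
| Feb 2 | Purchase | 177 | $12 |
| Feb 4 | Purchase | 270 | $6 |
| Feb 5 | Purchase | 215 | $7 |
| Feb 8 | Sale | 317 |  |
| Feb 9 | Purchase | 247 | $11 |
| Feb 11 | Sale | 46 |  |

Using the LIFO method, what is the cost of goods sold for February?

COGS = $2,623

Feb 8, 317 sold [LIFO — newest first]: 215 @ $7 + 102 @ $6 = $2,117
Feb 11, 46 sold [LIFO — newest first]: 46 @ $11 = $506
Total COGS = $2,117 + $506 = $2,623
Ending inventory: 82 @ $12 + 177 @ $12 + 168 @ $6 + 201 @ $11 = $6,327
Check: goods available $8,950 = COGS $2,623 + ending $6,327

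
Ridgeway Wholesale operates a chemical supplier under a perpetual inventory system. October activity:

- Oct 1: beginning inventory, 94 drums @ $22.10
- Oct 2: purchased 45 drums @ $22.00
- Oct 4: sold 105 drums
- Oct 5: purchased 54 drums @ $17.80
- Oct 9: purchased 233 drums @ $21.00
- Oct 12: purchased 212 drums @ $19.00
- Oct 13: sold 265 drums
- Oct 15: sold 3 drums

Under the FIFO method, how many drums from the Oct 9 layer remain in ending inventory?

Oct 4, 105 sold [FIFO — oldest first]: 94 @ $22.10 + 11 @ $22.00 = $2,319.40
Oct 13, 265 sold [FIFO — oldest first]: 34 @ $22.00 + 54 @ $17.80 + 177 @ $21.00 = $5,426.20
Oct 15, 3 sold [FIFO — oldest first]: 3 @ $21.00 = $63.00
Total COGS = $2,319.40 + $5,426.20 + $63.00 = $7,808.60
Ending inventory: 53 @ $21.00 + 212 @ $19.00 = $5,141.00

53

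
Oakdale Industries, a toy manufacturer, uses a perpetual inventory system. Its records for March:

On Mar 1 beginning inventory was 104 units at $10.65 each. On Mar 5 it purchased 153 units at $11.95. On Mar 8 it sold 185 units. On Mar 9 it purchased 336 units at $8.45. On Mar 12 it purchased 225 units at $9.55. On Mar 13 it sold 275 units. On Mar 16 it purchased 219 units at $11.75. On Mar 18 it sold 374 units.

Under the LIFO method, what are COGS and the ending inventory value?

Mar 8, 185 sold [LIFO — newest first]: 153 @ $11.95 + 32 @ $10.65 = $2,169.15
Mar 13, 275 sold [LIFO — newest first]: 225 @ $9.55 + 50 @ $8.45 = $2,571.25
Mar 18, 374 sold [LIFO — newest first]: 219 @ $11.75 + 155 @ $8.45 = $3,883.00
Total COGS = $2,169.15 + $2,571.25 + $3,883.00 = $8,623.40
Ending inventory: 72 @ $10.65 + 131 @ $8.45 = $1,873.75

COGS = $8,623.40; ending inventory = $1,873.75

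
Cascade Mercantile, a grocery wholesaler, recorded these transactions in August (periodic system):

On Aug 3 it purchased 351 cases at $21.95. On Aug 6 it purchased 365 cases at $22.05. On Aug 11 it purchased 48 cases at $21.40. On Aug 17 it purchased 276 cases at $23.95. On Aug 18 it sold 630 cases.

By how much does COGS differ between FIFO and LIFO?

FIFO COGS: 351 @ $21.95 + 279 @ $22.05 = $13,856.40
LIFO COGS: 276 @ $23.95 + 48 @ $21.40 + 306 @ $22.05 = $14,384.70
Difference = |$13,856.40 − $14,384.70| = $528.30

$528.30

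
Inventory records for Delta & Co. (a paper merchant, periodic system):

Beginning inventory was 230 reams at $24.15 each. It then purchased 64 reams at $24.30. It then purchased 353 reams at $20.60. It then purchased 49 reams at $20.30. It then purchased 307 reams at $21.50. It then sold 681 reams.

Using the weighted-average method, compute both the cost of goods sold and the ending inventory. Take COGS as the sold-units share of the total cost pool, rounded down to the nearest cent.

Sale 1, sell 681: 681/1003 × $21,976.70 → $14,921.36
Ending inventory (cost pool remaining) = $7,055.34

COGS = $14,921.36; ending inventory = $7,055.34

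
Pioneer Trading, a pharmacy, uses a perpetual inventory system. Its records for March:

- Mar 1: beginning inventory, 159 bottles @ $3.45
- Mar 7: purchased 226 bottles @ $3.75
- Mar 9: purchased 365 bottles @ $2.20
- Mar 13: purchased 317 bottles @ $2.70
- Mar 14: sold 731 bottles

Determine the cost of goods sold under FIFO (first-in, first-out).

COGS = $2,157.25

Mar 14, 731 sold [FIFO — oldest first]: 159 @ $3.45 + 226 @ $3.75 + 346 @ $2.20 = $2,157.25
Ending inventory: 19 @ $2.20 + 317 @ $2.70 = $897.70
Check: goods available $3,054.95 = COGS $2,157.25 + ending $897.70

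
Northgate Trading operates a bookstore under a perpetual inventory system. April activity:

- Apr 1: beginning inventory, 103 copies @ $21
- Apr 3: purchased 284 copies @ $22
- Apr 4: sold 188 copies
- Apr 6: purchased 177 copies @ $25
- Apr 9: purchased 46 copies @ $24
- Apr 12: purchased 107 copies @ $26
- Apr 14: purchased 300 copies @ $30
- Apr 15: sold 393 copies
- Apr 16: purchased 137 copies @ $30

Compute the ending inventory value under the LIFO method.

Ending inventory = $14,278

Apr 4, 188 sold [LIFO — newest first]: 188 @ $22 = $4,136
Apr 15, 393 sold [LIFO — newest first]: 300 @ $30 + 93 @ $26 = $11,418
Total COGS = $4,136 + $11,418 = $15,554
Ending inventory: 103 @ $21 + 96 @ $22 + 177 @ $25 + 46 @ $24 + 14 @ $26 + 137 @ $30 = $14,278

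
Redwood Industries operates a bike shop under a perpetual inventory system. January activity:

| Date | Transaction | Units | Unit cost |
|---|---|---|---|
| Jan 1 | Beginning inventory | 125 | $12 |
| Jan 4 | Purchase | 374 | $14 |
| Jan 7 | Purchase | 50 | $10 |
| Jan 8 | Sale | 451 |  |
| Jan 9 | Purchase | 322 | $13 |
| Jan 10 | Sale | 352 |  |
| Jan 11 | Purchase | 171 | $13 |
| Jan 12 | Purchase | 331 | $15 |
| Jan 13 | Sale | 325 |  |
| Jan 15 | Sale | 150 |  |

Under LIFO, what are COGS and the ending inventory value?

COGS = $17,443; ending inventory = $1,167

Jan 8, 451 sold [LIFO — newest first]: 50 @ $10 + 374 @ $14 + 27 @ $12 = $6,060
Jan 10, 352 sold [LIFO — newest first]: 322 @ $13 + 30 @ $12 = $4,546
Jan 13, 325 sold [LIFO — newest first]: 325 @ $15 = $4,875
Jan 15, 150 sold [LIFO — newest first]: 6 @ $15 + 144 @ $13 = $1,962
Total COGS = $6,060 + $4,546 + $4,875 + $1,962 = $17,443
Ending inventory: 68 @ $12 + 27 @ $13 = $1,167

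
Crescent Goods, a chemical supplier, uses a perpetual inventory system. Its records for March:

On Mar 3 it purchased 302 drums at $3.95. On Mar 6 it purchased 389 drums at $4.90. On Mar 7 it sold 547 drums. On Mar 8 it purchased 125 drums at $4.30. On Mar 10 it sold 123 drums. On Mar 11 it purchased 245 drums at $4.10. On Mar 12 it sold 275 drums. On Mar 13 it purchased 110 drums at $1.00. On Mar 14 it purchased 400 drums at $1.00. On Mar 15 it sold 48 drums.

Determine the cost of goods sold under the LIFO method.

COGS = $4,230.80

Mar 7, 547 sold [LIFO — newest first]: 389 @ $4.90 + 158 @ $3.95 = $2,530.20
Mar 10, 123 sold [LIFO — newest first]: 123 @ $4.30 = $528.90
Mar 12, 275 sold [LIFO — newest first]: 245 @ $4.10 + 2 @ $4.30 + 28 @ $3.95 = $1,123.70
Mar 15, 48 sold [LIFO — newest first]: 48 @ $1.00 = $48.00
Total COGS = $2,530.20 + $528.90 + $1,123.70 + $48.00 = $4,230.80
Ending inventory: 116 @ $3.95 + 110 @ $1.00 + 352 @ $1.00 = $920.20
Check: goods available $5,151.00 = COGS $4,230.80 + ending $920.20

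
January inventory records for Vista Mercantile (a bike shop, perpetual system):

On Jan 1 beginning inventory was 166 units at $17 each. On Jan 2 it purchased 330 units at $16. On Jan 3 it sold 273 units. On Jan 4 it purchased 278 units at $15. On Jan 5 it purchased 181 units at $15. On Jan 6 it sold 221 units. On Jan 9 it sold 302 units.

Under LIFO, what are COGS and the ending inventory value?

Jan 3, 273 sold [LIFO — newest first]: 273 @ $16 = $4,368
Jan 6, 221 sold [LIFO — newest first]: 181 @ $15 + 40 @ $15 = $3,315
Jan 9, 302 sold [LIFO — newest first]: 238 @ $15 + 57 @ $16 + 7 @ $17 = $4,601
Total COGS = $4,368 + $3,315 + $4,601 = $12,284
Ending inventory: 159 @ $17 = $2,703

COGS = $12,284; ending inventory = $2,703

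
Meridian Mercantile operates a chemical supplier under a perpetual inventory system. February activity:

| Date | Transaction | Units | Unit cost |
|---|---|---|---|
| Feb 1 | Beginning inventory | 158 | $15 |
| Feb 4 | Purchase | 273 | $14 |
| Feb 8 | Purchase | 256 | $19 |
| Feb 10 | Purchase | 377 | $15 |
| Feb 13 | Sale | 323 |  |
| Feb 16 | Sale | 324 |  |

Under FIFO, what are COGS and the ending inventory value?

COGS = $10,296; ending inventory = $6,415

Feb 13, 323 sold [FIFO — oldest first]: 158 @ $15 + 165 @ $14 = $4,680
Feb 16, 324 sold [FIFO — oldest first]: 108 @ $14 + 216 @ $19 = $5,616
Total COGS = $4,680 + $5,616 = $10,296
Ending inventory: 40 @ $19 + 377 @ $15 = $6,415
Check: goods available $16,711 = COGS $10,296 + ending $6,415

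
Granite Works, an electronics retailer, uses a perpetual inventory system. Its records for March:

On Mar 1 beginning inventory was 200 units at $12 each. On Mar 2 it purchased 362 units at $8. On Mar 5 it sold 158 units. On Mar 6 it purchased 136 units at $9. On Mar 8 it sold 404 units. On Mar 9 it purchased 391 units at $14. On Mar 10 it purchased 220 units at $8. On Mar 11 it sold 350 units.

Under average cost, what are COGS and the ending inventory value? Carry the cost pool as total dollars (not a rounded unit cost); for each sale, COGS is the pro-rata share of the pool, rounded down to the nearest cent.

COGS = $9,236.01; ending inventory = $4,517.99

After Mar 1: 200 on hand, pool $2,400.00 (≈ $12.0000 each)
After Mar 2: 562 on hand, pool $5,296.00 (≈ $9.4235 each)
Mar 5, sell 158: 158/562 × $5,296.00 → $1,488.91
After Mar 6: 540 on hand, pool $5,031.09 (≈ $9.3168 each)
Mar 8, sell 404: 404/540 × $5,031.09 → $3,764.00
After Mar 9: 527 on hand, pool $6,741.09 (≈ $12.7914 each)
After Mar 10: 747 on hand, pool $8,501.09 (≈ $11.3803 each)
Mar 11, sell 350: 350/747 × $8,501.09 → $3,983.10
Total COGS = $1,488.91 + $3,764.00 + $3,983.10 = $9,236.01
Ending inventory (cost pool remaining) = $4,517.99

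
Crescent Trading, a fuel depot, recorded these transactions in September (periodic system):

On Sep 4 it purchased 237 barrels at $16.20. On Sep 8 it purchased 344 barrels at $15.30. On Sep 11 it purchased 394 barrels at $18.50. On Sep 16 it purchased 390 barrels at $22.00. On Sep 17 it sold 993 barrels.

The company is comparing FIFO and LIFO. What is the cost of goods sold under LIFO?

FIFO COGS: 237 @ $16.20 + 344 @ $15.30 + 394 @ $18.50 + 18 @ $22.00 = $16,787.60
LIFO COGS: 390 @ $22.00 + 394 @ $18.50 + 209 @ $15.30 = $19,066.70

COGS = $19,066.70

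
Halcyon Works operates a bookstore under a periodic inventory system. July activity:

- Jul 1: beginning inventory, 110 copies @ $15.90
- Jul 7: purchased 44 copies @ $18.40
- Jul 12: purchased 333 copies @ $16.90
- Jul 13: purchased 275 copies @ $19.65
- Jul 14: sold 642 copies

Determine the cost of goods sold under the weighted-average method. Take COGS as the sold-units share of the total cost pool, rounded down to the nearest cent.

Jul 14, sell 642: 642/762 × $13,590.05 → $11,449.88
Ending inventory (cost pool remaining) = $2,140.17

COGS = $11,449.88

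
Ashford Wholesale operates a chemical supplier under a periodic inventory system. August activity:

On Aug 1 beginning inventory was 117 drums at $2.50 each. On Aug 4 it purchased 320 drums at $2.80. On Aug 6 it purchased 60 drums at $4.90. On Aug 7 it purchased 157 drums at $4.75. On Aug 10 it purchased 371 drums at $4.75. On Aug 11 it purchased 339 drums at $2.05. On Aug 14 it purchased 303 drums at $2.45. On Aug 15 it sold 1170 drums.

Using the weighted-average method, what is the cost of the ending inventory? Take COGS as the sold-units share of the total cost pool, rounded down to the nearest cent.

Aug 15, sell 1170: 1170/1667 × $5,427.80 → $3,809.55
Ending inventory (cost pool remaining) = $1,618.25

Ending inventory = $1,618.25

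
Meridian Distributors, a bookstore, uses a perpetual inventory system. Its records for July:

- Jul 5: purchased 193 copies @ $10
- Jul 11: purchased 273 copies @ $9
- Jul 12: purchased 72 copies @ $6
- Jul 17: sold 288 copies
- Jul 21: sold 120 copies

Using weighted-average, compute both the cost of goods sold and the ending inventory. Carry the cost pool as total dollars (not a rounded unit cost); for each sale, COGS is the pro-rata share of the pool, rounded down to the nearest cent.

COGS = $3,654.55; ending inventory = $1,164.45

After Jul 5: 193 on hand, pool $1,930.00 (≈ $10.0000 each)
After Jul 11: 466 on hand, pool $4,387.00 (≈ $9.4142 each)
After Jul 12: 538 on hand, pool $4,819.00 (≈ $8.9572 each)
Jul 17, sell 288: 288/538 × $4,819.00 → $2,579.68
Jul 21, sell 120: 120/250 × $2,239.32 → $1,074.87
Total COGS = $2,579.68 + $1,074.87 = $3,654.55
Ending inventory (cost pool remaining) = $1,164.45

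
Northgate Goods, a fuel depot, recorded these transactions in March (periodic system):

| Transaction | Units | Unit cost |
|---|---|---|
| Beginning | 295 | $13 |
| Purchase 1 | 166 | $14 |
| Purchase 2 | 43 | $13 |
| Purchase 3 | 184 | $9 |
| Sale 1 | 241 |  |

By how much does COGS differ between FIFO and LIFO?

FIFO COGS: 241 @ $13 = $3,133
LIFO COGS: 184 @ $9 + 43 @ $13 + 14 @ $14 = $2,411
Difference = |$3,133 − $2,411| = $722

$722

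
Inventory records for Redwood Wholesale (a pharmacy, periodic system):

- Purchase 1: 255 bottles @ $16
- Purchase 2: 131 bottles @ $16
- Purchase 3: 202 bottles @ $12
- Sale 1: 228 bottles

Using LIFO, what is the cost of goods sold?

COGS = $2,840

Sale 1 (228) [LIFO — newest first]: 202 @ $12 + 26 @ $16 = $2,840
Ending inventory: 255 @ $16 + 105 @ $16 = $5,760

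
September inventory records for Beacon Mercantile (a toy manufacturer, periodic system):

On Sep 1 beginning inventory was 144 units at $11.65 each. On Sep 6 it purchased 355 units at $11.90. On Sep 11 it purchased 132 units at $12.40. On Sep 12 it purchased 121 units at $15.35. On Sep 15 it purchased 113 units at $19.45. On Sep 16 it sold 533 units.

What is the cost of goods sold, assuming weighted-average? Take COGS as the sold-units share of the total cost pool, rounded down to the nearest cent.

COGS = $7,144.11

Sep 16, sell 533: 533/865 × $11,594.10 → $7,144.11
Ending inventory (cost pool remaining) = $4,449.99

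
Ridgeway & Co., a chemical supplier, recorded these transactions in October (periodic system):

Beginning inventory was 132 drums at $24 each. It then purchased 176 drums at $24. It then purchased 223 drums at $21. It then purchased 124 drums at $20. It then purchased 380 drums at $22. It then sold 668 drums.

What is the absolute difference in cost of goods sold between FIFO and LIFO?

FIFO COGS: 132 @ $24 + 176 @ $24 + 223 @ $21 + 124 @ $20 + 13 @ $22 = $14,841
LIFO COGS: 380 @ $22 + 124 @ $20 + 164 @ $21 = $14,284
Difference = |$14,841 − $14,284| = $557

$557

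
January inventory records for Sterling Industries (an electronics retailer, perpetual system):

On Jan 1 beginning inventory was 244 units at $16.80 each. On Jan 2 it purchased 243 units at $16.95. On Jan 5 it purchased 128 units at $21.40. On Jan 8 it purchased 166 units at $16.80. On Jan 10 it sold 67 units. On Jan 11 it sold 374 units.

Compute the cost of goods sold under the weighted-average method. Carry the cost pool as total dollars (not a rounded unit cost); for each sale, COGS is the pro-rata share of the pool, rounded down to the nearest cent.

After Jan 1: 244 on hand, pool $4,099.20 (≈ $16.8000 each)
After Jan 2: 487 on hand, pool $8,218.05 (≈ $16.8748 each)
After Jan 5: 615 on hand, pool $10,957.25 (≈ $17.8167 each)
After Jan 8: 781 on hand, pool $13,746.05 (≈ $17.6006 each)
Jan 10, sell 67: 67/781 × $13,746.05 → $1,179.23
Jan 11, sell 374: 374/714 × $12,566.82 → $6,582.62
Total COGS = $1,179.23 + $6,582.62 = $7,761.85
Ending inventory (cost pool remaining) = $5,984.20

COGS = $7,761.85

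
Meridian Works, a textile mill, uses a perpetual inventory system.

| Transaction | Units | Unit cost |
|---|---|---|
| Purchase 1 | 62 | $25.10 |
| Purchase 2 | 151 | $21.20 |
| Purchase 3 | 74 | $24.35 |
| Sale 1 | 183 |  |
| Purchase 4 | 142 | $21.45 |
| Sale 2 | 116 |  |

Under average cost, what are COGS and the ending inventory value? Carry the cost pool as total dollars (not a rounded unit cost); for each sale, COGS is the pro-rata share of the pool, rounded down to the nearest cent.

COGS = $6,739.49; ending inventory = $2,865.71

After Purchase 1: 62 on hand, pool $1,556.20 (≈ $25.1000 each)
After Purchase 2: 213 on hand, pool $4,757.40 (≈ $22.3352 each)
After Purchase 3: 287 on hand, pool $6,559.30 (≈ $22.8547 each)
Sale 1, sell 183: 183/287 × $6,559.30 → $4,182.41
After Purchase 4: 246 on hand, pool $5,422.79 (≈ $22.0439 each)
Sale 2, sell 116: 116/246 × $5,422.79 → $2,557.08
Total COGS = $4,182.41 + $2,557.08 = $6,739.49
Ending inventory (cost pool remaining) = $2,865.71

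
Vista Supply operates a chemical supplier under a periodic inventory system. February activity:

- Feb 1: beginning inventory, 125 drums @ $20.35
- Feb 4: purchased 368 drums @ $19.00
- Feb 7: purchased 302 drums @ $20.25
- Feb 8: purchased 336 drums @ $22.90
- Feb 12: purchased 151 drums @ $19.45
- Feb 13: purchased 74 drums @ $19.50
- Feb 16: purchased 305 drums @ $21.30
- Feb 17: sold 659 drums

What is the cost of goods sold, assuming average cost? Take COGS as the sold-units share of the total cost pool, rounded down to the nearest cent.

Feb 17, sell 659: 659/1661 × $34,222.10 → $13,577.58
Ending inventory (cost pool remaining) = $20,644.52
Check: goods available $34,222.10 = COGS $13,577.58 + ending $20,644.52

COGS = $13,577.58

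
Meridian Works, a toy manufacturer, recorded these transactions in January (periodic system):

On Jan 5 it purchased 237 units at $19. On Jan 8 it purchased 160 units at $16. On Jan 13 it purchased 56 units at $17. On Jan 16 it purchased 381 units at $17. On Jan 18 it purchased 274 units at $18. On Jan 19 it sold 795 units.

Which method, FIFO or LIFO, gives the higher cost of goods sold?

FIFO

FIFO COGS: 237 @ $19 + 160 @ $16 + 56 @ $17 + 342 @ $17 = $13,829
LIFO COGS: 274 @ $18 + 381 @ $17 + 56 @ $17 + 84 @ $16 = $13,705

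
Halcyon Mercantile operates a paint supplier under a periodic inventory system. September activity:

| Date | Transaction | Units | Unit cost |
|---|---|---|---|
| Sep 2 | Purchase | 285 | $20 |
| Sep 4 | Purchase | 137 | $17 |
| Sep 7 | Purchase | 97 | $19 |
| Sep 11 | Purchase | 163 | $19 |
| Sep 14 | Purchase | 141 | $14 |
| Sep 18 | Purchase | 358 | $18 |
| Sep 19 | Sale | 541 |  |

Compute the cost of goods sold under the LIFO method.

COGS = $9,216

Sep 19, 541 sold [LIFO — newest first]: 358 @ $18 + 141 @ $14 + 42 @ $19 = $9,216
Ending inventory: 285 @ $20 + 137 @ $17 + 97 @ $19 + 121 @ $19 = $12,171
Check: goods available $21,387 = COGS $9,216 + ending $12,171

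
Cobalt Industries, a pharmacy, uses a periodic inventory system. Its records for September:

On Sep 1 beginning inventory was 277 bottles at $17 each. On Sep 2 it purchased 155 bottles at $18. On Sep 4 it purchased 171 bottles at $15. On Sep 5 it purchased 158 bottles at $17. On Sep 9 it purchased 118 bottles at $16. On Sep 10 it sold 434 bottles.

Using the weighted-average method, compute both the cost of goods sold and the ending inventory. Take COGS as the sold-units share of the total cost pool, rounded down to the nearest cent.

Sep 10, sell 434: 434/879 × $14,638.00 → $7,227.40
Ending inventory (cost pool remaining) = $7,410.60
Check: goods available $14,638.00 = COGS $7,227.40 + ending $7,410.60

COGS = $7,227.40; ending inventory = $7,410.60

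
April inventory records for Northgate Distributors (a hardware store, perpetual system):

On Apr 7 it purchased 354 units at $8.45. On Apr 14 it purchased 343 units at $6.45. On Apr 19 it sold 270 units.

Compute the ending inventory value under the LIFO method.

Apr 19, 270 sold [LIFO — newest first]: 270 @ $6.45 = $1,741.50
Ending inventory: 354 @ $8.45 + 73 @ $6.45 = $3,462.15
Check: goods available $5,203.65 = COGS $1,741.50 + ending $3,462.15

Ending inventory = $3,462.15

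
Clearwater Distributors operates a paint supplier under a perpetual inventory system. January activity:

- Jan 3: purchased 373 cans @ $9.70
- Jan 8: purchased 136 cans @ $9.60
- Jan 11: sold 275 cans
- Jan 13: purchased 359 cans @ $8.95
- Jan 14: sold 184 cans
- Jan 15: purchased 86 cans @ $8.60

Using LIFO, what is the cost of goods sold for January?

COGS = $4,300.70

Jan 11, 275 sold [LIFO — newest first]: 136 @ $9.60 + 139 @ $9.70 = $2,653.90
Jan 14, 184 sold [LIFO — newest first]: 184 @ $8.95 = $1,646.80
Total COGS = $2,653.90 + $1,646.80 = $4,300.70
Ending inventory: 234 @ $9.70 + 175 @ $8.95 + 86 @ $8.60 = $4,575.65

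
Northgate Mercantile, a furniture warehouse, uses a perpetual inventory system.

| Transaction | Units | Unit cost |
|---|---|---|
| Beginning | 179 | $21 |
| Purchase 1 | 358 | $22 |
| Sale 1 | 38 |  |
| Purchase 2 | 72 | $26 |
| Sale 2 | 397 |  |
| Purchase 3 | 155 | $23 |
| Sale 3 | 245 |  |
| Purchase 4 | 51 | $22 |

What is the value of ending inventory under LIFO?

Ending inventory = $2,886

Sale 1 (38) [LIFO — newest first]: 38 @ $22 = $836
Sale 2 (397) [LIFO — newest first]: 72 @ $26 + 320 @ $22 + 5 @ $21 = $9,017
Sale 3 (245) [LIFO — newest first]: 155 @ $23 + 90 @ $21 = $5,455
Total COGS = $836 + $9,017 + $5,455 = $15,308
Ending inventory: 84 @ $21 + 51 @ $22 = $2,886
Check: goods available $18,194 = COGS $15,308 + ending $2,886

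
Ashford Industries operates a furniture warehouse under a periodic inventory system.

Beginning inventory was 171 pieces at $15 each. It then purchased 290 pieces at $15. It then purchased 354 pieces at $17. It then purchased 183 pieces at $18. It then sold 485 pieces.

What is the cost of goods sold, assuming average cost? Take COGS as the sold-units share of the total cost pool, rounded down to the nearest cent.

COGS = $7,885.86

Sale 1, sell 485: 485/998 × $16,227.00 → $7,885.86
Ending inventory (cost pool remaining) = $8,341.14
Check: goods available $16,227.00 = COGS $7,885.86 + ending $8,341.14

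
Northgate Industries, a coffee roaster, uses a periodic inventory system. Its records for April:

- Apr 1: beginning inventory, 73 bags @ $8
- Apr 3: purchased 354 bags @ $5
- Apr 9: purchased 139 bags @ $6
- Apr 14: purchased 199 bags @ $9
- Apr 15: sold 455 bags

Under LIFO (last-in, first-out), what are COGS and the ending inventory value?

Apr 15, 455 sold [LIFO — newest first]: 199 @ $9 + 139 @ $6 + 117 @ $5 = $3,210
Ending inventory: 73 @ $8 + 237 @ $5 = $1,769
Check: goods available $4,979 = COGS $3,210 + ending $1,769

COGS = $3,210; ending inventory = $1,769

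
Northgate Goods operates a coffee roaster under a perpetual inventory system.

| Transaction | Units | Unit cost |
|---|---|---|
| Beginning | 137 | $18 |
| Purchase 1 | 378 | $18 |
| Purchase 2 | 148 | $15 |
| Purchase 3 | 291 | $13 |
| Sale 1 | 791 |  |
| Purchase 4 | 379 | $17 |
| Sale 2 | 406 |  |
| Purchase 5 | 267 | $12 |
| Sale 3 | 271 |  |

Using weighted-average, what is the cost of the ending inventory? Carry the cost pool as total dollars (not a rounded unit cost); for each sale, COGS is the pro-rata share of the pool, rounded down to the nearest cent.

Ending inventory = $1,793.47

After Beginning: 137 on hand, pool $2,466.00 (≈ $18.0000 each)
After Purchase 1: 515 on hand, pool $9,270.00 (≈ $18.0000 each)
After Purchase 2: 663 on hand, pool $11,490.00 (≈ $17.3303 each)
After Purchase 3: 954 on hand, pool $15,273.00 (≈ $16.0094 each)
Sale 1, sell 791: 791/954 × $15,273.00 → $12,663.46
After Purchase 4: 542 on hand, pool $9,052.54 (≈ $16.7021 each)
Sale 2, sell 406: 406/542 × $9,052.54 → $6,781.05
After Purchase 5: 403 on hand, pool $5,475.49 (≈ $13.5868 each)
Sale 3, sell 271: 271/403 × $5,475.49 → $3,682.02
Total COGS = $12,663.46 + $6,781.05 + $3,682.02 = $23,126.53
Ending inventory (cost pool remaining) = $1,793.47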